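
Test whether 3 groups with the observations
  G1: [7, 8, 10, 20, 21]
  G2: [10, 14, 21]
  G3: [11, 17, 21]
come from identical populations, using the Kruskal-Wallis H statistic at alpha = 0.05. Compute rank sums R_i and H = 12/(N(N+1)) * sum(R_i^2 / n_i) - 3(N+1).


Step 1: Combine all N = 11 observations and assign midranks.
sorted (value, group, rank): (7,G1,1), (8,G1,2), (10,G1,3.5), (10,G2,3.5), (11,G3,5), (14,G2,6), (17,G3,7), (20,G1,8), (21,G1,10), (21,G2,10), (21,G3,10)
Step 2: Sum ranks within each group.
R_1 = 24.5 (n_1 = 5)
R_2 = 19.5 (n_2 = 3)
R_3 = 22 (n_3 = 3)
Step 3: H = 12/(N(N+1)) * sum(R_i^2/n_i) - 3(N+1)
     = 12/(11*12) * (24.5^2/5 + 19.5^2/3 + 22^2/3) - 3*12
     = 0.090909 * 408.133 - 36
     = 1.103030.
Step 4: Ties present; correction factor C = 1 - 30/(11^3 - 11) = 0.977273. Corrected H = 1.103030 / 0.977273 = 1.128682.
Step 5: Under H0, H ~ chi^2(2); p-value = 0.568735.
Step 6: alpha = 0.05. fail to reject H0.

H = 1.1287, df = 2, p = 0.568735, fail to reject H0.


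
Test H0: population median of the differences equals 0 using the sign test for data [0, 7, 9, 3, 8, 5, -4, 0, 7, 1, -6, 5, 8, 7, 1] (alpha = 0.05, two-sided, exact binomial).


Step 1: Discard zero differences. Original n = 15; n_eff = number of nonzero differences = 13.
Nonzero differences (with sign): +7, +9, +3, +8, +5, -4, +7, +1, -6, +5, +8, +7, +1
Step 2: Count signs: positive = 11, negative = 2.
Step 3: Under H0: P(positive) = 0.5, so the number of positives S ~ Bin(13, 0.5).
Step 4: Two-sided exact p-value = sum of Bin(13,0.5) probabilities at or below the observed probability = 0.022461.
Step 5: alpha = 0.05. reject H0.

n_eff = 13, pos = 11, neg = 2, p = 0.022461, reject H0.


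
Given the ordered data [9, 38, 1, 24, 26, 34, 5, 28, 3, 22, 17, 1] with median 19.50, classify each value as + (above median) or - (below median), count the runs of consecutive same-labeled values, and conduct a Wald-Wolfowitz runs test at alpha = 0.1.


Step 1: Compute median = 19.50; label A = above, B = below.
Labels in order: BABAAABABABB  (n_A = 6, n_B = 6)
Step 2: Count runs R = 9.
Step 3: Under H0 (random ordering), E[R] = 2*n_A*n_B/(n_A+n_B) + 1 = 2*6*6/12 + 1 = 7.0000.
        Var[R] = 2*n_A*n_B*(2*n_A*n_B - n_A - n_B) / ((n_A+n_B)^2 * (n_A+n_B-1)) = 4320/1584 = 2.7273.
        SD[R] = 1.6514.
Step 4: Continuity-corrected z = (R - 0.5 - E[R]) / SD[R] = (9 - 0.5 - 7.0000) / 1.6514 = 0.9083.
Step 5: Two-sided p-value via normal approximation = 2*(1 - Phi(|z|)) = 0.363722.
Step 6: alpha = 0.1. fail to reject H0.

R = 9, z = 0.9083, p = 0.363722, fail to reject H0.


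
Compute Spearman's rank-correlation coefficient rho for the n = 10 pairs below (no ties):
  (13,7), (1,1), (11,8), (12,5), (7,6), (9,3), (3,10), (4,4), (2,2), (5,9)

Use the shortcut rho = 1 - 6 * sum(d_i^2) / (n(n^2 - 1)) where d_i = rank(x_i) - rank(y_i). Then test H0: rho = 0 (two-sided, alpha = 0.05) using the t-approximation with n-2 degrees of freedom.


Step 1: Rank x and y separately (midranks; no ties here).
rank(x): 13->10, 1->1, 11->8, 12->9, 7->6, 9->7, 3->3, 4->4, 2->2, 5->5
rank(y): 7->7, 1->1, 8->8, 5->5, 6->6, 3->3, 10->10, 4->4, 2->2, 9->9
Step 2: d_i = R_x(i) - R_y(i); compute d_i^2.
  (10-7)^2=9, (1-1)^2=0, (8-8)^2=0, (9-5)^2=16, (6-6)^2=0, (7-3)^2=16, (3-10)^2=49, (4-4)^2=0, (2-2)^2=0, (5-9)^2=16
sum(d^2) = 106.
Step 3: rho = 1 - 6*106 / (10*(10^2 - 1)) = 1 - 636/990 = 0.357576.
Step 4: Under H0, t = rho * sqrt((n-2)/(1-rho^2)) = 1.0830 ~ t(8).
Step 5: Two-sided p-value from the t-distribution with 8 df = 0.310376.
Step 6: alpha = 0.05. fail to reject H0.

rho = 0.3576, p = 0.310376, fail to reject H0 at alpha = 0.05.


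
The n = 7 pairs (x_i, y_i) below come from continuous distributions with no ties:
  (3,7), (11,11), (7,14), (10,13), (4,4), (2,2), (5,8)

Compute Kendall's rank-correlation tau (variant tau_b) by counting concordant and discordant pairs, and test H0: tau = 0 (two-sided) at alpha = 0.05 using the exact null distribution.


Step 1: Enumerate the 21 unordered pairs (i,j) with i<j and classify each by sign(x_j-x_i) * sign(y_j-y_i).
  (1,2):dx=+8,dy=+4->C; (1,3):dx=+4,dy=+7->C; (1,4):dx=+7,dy=+6->C; (1,5):dx=+1,dy=-3->D
  (1,6):dx=-1,dy=-5->C; (1,7):dx=+2,dy=+1->C; (2,3):dx=-4,dy=+3->D; (2,4):dx=-1,dy=+2->D
  (2,5):dx=-7,dy=-7->C; (2,6):dx=-9,dy=-9->C; (2,7):dx=-6,dy=-3->C; (3,4):dx=+3,dy=-1->D
  (3,5):dx=-3,dy=-10->C; (3,6):dx=-5,dy=-12->C; (3,7):dx=-2,dy=-6->C; (4,5):dx=-6,dy=-9->C
  (4,6):dx=-8,dy=-11->C; (4,7):dx=-5,dy=-5->C; (5,6):dx=-2,dy=-2->C; (5,7):dx=+1,dy=+4->C
  (6,7):dx=+3,dy=+6->C
Step 2: C = 17, D = 4, total pairs = 21.
Step 3: tau = (C - D)/(n(n-1)/2) = (17 - 4)/21 = 0.619048.
Step 4: Exact two-sided p-value (enumerate n! = 5040 permutations of y under H0): p = 0.069048.
Step 5: alpha = 0.05. fail to reject H0.

tau_b = 0.6190 (C=17, D=4), p = 0.069048, fail to reject H0.


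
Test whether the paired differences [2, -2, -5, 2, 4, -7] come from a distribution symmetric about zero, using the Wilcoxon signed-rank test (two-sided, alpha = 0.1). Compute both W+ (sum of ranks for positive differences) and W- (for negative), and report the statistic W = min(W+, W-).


Step 1: Drop any zero differences (none here) and take |d_i|.
|d| = [2, 2, 5, 2, 4, 7]
Step 2: Midrank |d_i| (ties get averaged ranks).
ranks: |2|->2, |2|->2, |5|->5, |2|->2, |4|->4, |7|->6
Step 3: Attach original signs; sum ranks with positive sign and with negative sign.
W+ = 2 + 2 + 4 = 8
W- = 2 + 5 + 6 = 13
(Check: W+ + W- = 21 should equal n(n+1)/2 = 21.)
Step 4: Test statistic W = min(W+, W-) = 8.
Step 5: Ties in |d|, so use the tie-corrected normal approximation.
        E[W] = n(n+1)/4 = 6*7/4 = 10.5.
        Tie groups: |d|=2 (t=3); sum(t^3 - t) = 24.
        Var[W] = n(n+1)(2n+1)/24 - sum(t^3-t)/48 = 546/24 - 24/48 = 22.25.
        z = (W - E[W]) / sqrt(Var[W]) = (8 - 10.5) / 4.7170 = -0.5300.
        Two-sided p = 2*Phi(z) = 0.596113.
Step 6: alpha = 0.1. fail to reject H0.

W+ = 8, W- = 13, W = min = 8, p = 0.596113, fail to reject H0.


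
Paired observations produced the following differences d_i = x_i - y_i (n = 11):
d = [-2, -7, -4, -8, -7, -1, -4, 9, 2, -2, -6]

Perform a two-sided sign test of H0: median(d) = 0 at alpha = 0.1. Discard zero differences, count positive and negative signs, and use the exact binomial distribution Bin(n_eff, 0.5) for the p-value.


Step 1: Discard zero differences. Original n = 11; n_eff = number of nonzero differences = 11.
Nonzero differences (with sign): -2, -7, -4, -8, -7, -1, -4, +9, +2, -2, -6
Step 2: Count signs: positive = 2, negative = 9.
Step 3: Under H0: P(positive) = 0.5, so the number of positives S ~ Bin(11, 0.5).
Step 4: Two-sided exact p-value = sum of Bin(11,0.5) probabilities at or below the observed probability = 0.065430.
Step 5: alpha = 0.1. reject H0.

n_eff = 11, pos = 2, neg = 9, p = 0.065430, reject H0.


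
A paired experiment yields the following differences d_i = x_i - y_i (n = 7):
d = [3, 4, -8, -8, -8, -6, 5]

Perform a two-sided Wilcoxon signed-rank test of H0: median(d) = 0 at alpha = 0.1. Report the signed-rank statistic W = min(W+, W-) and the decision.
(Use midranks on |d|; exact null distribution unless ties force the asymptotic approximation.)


Step 1: Drop any zero differences (none here) and take |d_i|.
|d| = [3, 4, 8, 8, 8, 6, 5]
Step 2: Midrank |d_i| (ties get averaged ranks).
ranks: |3|->1, |4|->2, |8|->6, |8|->6, |8|->6, |6|->4, |5|->3
Step 3: Attach original signs; sum ranks with positive sign and with negative sign.
W+ = 1 + 2 + 3 = 6
W- = 6 + 6 + 6 + 4 = 22
(Check: W+ + W- = 28 should equal n(n+1)/2 = 28.)
Step 4: Test statistic W = min(W+, W-) = 6.
Step 5: Ties in |d|, so use the tie-corrected normal approximation.
        E[W] = n(n+1)/4 = 7*8/4 = 14.
        Tie groups: |d|=8 (t=3); sum(t^3 - t) = 24.
        Var[W] = n(n+1)(2n+1)/24 - sum(t^3-t)/48 = 840/24 - 24/48 = 34.5.
        z = (W - E[W]) / sqrt(Var[W]) = (6 - 14) / 5.8737 = -1.3620.
        Two-sided p = 2*Phi(z) = 0.173195.
Step 6: alpha = 0.1. fail to reject H0.

W+ = 6, W- = 22, W = min = 6, p = 0.173195, fail to reject H0.


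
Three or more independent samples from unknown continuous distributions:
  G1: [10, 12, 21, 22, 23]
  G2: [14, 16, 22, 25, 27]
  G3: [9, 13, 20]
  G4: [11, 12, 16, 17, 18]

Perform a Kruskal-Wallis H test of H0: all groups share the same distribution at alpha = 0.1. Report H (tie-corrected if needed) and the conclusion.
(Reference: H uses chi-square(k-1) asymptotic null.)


Step 1: Combine all N = 18 observations and assign midranks.
sorted (value, group, rank): (9,G3,1), (10,G1,2), (11,G4,3), (12,G1,4.5), (12,G4,4.5), (13,G3,6), (14,G2,7), (16,G2,8.5), (16,G4,8.5), (17,G4,10), (18,G4,11), (20,G3,12), (21,G1,13), (22,G1,14.5), (22,G2,14.5), (23,G1,16), (25,G2,17), (27,G2,18)
Step 2: Sum ranks within each group.
R_1 = 50 (n_1 = 5)
R_2 = 65 (n_2 = 5)
R_3 = 19 (n_3 = 3)
R_4 = 37 (n_4 = 5)
Step 3: H = 12/(N(N+1)) * sum(R_i^2/n_i) - 3(N+1)
     = 12/(18*19) * (50^2/5 + 65^2/5 + 19^2/3 + 37^2/5) - 3*19
     = 0.035088 * 1739.13 - 57
     = 4.022222.
Step 4: Ties present; correction factor C = 1 - 18/(18^3 - 18) = 0.996904. Corrected H = 4.022222 / 0.996904 = 4.034714.
Step 5: Under H0, H ~ chi^2(3); p-value = 0.257740.
Step 6: alpha = 0.1. fail to reject H0.

H = 4.0347, df = 3, p = 0.257740, fail to reject H0.


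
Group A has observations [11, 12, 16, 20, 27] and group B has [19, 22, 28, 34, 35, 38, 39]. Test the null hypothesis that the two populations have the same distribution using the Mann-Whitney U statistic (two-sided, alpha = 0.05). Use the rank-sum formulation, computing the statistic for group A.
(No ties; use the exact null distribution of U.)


Step 1: Combine and sort all 12 observations; assign midranks.
sorted (value, group): (11,X), (12,X), (16,X), (19,Y), (20,X), (22,Y), (27,X), (28,Y), (34,Y), (35,Y), (38,Y), (39,Y)
ranks: 11->1, 12->2, 16->3, 19->4, 20->5, 22->6, 27->7, 28->8, 34->9, 35->10, 38->11, 39->12
Step 2: Rank sum for X: R1 = 1 + 2 + 3 + 5 + 7 = 18.
Step 3: U_X = R1 - n1(n1+1)/2 = 18 - 5*6/2 = 18 - 15 = 3.
       U_Y = n1*n2 - U_X = 35 - 3 = 32.
Step 4: No ties, so the exact null distribution of U (based on enumerating the C(12,5) = 792 equally likely rank assignments) gives the two-sided p-value.
Step 5: p-value = 0.017677; compare to alpha = 0.05. reject H0.

U_X = 3, p = 0.017677, reject H0 at alpha = 0.05.


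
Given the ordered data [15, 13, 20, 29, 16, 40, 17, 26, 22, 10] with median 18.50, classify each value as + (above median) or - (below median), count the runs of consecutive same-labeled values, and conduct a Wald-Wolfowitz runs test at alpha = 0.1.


Step 1: Compute median = 18.50; label A = above, B = below.
Labels in order: BBAABABAAB  (n_A = 5, n_B = 5)
Step 2: Count runs R = 7.
Step 3: Under H0 (random ordering), E[R] = 2*n_A*n_B/(n_A+n_B) + 1 = 2*5*5/10 + 1 = 6.0000.
        Var[R] = 2*n_A*n_B*(2*n_A*n_B - n_A - n_B) / ((n_A+n_B)^2 * (n_A+n_B-1)) = 2000/900 = 2.2222.
        SD[R] = 1.4907.
Step 4: Continuity-corrected z = (R - 0.5 - E[R]) / SD[R] = (7 - 0.5 - 6.0000) / 1.4907 = 0.3354.
Step 5: Two-sided p-value via normal approximation = 2*(1 - Phi(|z|)) = 0.737316.
Step 6: alpha = 0.1. fail to reject H0.

R = 7, z = 0.3354, p = 0.737316, fail to reject H0.


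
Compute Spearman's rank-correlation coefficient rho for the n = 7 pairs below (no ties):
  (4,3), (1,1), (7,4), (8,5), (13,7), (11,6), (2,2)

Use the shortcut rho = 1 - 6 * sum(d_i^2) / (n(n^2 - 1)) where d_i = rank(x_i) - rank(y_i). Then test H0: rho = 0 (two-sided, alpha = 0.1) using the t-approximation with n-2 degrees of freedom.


Step 1: Rank x and y separately (midranks; no ties here).
rank(x): 4->3, 1->1, 7->4, 8->5, 13->7, 11->6, 2->2
rank(y): 3->3, 1->1, 4->4, 5->5, 7->7, 6->6, 2->2
Step 2: d_i = R_x(i) - R_y(i); compute d_i^2.
  (3-3)^2=0, (1-1)^2=0, (4-4)^2=0, (5-5)^2=0, (7-7)^2=0, (6-6)^2=0, (2-2)^2=0
sum(d^2) = 0.
Step 3: rho = 1 - 6*0 / (7*(7^2 - 1)) = 1 - 0/336 = 1.000000.
Step 5: Two-sided p-value from the t-distribution with 5 df = 0.000000.
Step 6: alpha = 0.1. reject H0.

rho = 1.0000, p = 0.000000, reject H0 at alpha = 0.1.


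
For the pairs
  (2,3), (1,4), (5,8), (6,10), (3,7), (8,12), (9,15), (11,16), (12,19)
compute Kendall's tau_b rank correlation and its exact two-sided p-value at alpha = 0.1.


Step 1: Enumerate the 36 unordered pairs (i,j) with i<j and classify each by sign(x_j-x_i) * sign(y_j-y_i).
  (1,2):dx=-1,dy=+1->D; (1,3):dx=+3,dy=+5->C; (1,4):dx=+4,dy=+7->C; (1,5):dx=+1,dy=+4->C
  (1,6):dx=+6,dy=+9->C; (1,7):dx=+7,dy=+12->C; (1,8):dx=+9,dy=+13->C; (1,9):dx=+10,dy=+16->C
  (2,3):dx=+4,dy=+4->C; (2,4):dx=+5,dy=+6->C; (2,5):dx=+2,dy=+3->C; (2,6):dx=+7,dy=+8->C
  (2,7):dx=+8,dy=+11->C; (2,8):dx=+10,dy=+12->C; (2,9):dx=+11,dy=+15->C; (3,4):dx=+1,dy=+2->C
  (3,5):dx=-2,dy=-1->C; (3,6):dx=+3,dy=+4->C; (3,7):dx=+4,dy=+7->C; (3,8):dx=+6,dy=+8->C
  (3,9):dx=+7,dy=+11->C; (4,5):dx=-3,dy=-3->C; (4,6):dx=+2,dy=+2->C; (4,7):dx=+3,dy=+5->C
  (4,8):dx=+5,dy=+6->C; (4,9):dx=+6,dy=+9->C; (5,6):dx=+5,dy=+5->C; (5,7):dx=+6,dy=+8->C
  (5,8):dx=+8,dy=+9->C; (5,9):dx=+9,dy=+12->C; (6,7):dx=+1,dy=+3->C; (6,8):dx=+3,dy=+4->C
  (6,9):dx=+4,dy=+7->C; (7,8):dx=+2,dy=+1->C; (7,9):dx=+3,dy=+4->C; (8,9):dx=+1,dy=+3->C
Step 2: C = 35, D = 1, total pairs = 36.
Step 3: tau = (C - D)/(n(n-1)/2) = (35 - 1)/36 = 0.944444.
Step 4: Exact two-sided p-value (enumerate n! = 362880 permutations of y under H0): p = 0.000050.
Step 5: alpha = 0.1. reject H0.

tau_b = 0.9444 (C=35, D=1), p = 0.000050, reject H0.


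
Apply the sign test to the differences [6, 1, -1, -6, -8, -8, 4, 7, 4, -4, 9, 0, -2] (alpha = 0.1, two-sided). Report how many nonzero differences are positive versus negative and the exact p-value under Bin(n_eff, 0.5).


Step 1: Discard zero differences. Original n = 13; n_eff = number of nonzero differences = 12.
Nonzero differences (with sign): +6, +1, -1, -6, -8, -8, +4, +7, +4, -4, +9, -2
Step 2: Count signs: positive = 6, negative = 6.
Step 3: Under H0: P(positive) = 0.5, so the number of positives S ~ Bin(12, 0.5).
Step 4: Two-sided exact p-value = sum of Bin(12,0.5) probabilities at or below the observed probability = 1.000000.
Step 5: alpha = 0.1. fail to reject H0.

n_eff = 12, pos = 6, neg = 6, p = 1.000000, fail to reject H0.


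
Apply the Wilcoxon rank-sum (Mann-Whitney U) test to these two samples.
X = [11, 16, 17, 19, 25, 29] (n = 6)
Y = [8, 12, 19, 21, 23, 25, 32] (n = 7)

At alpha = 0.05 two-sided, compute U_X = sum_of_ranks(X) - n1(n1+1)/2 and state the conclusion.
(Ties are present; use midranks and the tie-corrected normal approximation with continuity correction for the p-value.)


Step 1: Combine and sort all 13 observations; assign midranks.
sorted (value, group): (8,Y), (11,X), (12,Y), (16,X), (17,X), (19,X), (19,Y), (21,Y), (23,Y), (25,X), (25,Y), (29,X), (32,Y)
ranks: 8->1, 11->2, 12->3, 16->4, 17->5, 19->6.5, 19->6.5, 21->8, 23->9, 25->10.5, 25->10.5, 29->12, 32->13
Step 2: Rank sum for X: R1 = 2 + 4 + 5 + 6.5 + 10.5 + 12 = 40.
Step 3: U_X = R1 - n1(n1+1)/2 = 40 - 6*7/2 = 40 - 21 = 19.
       U_Y = n1*n2 - U_X = 42 - 19 = 23.
Step 4: Ties are present, so use the tie-corrected normal approximation (with continuity correction) for the p-value.
Step 5: p-value = 0.829863; compare to alpha = 0.05. fail to reject H0.

U_X = 19, p = 0.829863, fail to reject H0 at alpha = 0.05.


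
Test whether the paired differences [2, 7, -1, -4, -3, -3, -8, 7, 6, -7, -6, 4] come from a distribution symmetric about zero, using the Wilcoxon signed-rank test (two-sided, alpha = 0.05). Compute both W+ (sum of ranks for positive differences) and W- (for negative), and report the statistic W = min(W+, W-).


Step 1: Drop any zero differences (none here) and take |d_i|.
|d| = [2, 7, 1, 4, 3, 3, 8, 7, 6, 7, 6, 4]
Step 2: Midrank |d_i| (ties get averaged ranks).
ranks: |2|->2, |7|->10, |1|->1, |4|->5.5, |3|->3.5, |3|->3.5, |8|->12, |7|->10, |6|->7.5, |7|->10, |6|->7.5, |4|->5.5
Step 3: Attach original signs; sum ranks with positive sign and with negative sign.
W+ = 2 + 10 + 10 + 7.5 + 5.5 = 35
W- = 1 + 5.5 + 3.5 + 3.5 + 12 + 10 + 7.5 = 43
(Check: W+ + W- = 78 should equal n(n+1)/2 = 78.)
Step 4: Test statistic W = min(W+, W-) = 35.
Step 5: Ties in |d|, so use the tie-corrected normal approximation.
        E[W] = n(n+1)/4 = 12*13/4 = 39.
        Tie groups: |d|=3 (t=2), |d|=4 (t=2), |d|=6 (t=2), |d|=7 (t=3); sum(t^3 - t) = 42.
        Var[W] = n(n+1)(2n+1)/24 - sum(t^3-t)/48 = 3900/24 - 42/48 = 161.625.
        z = (W - E[W]) / sqrt(Var[W]) = (35 - 39) / 12.7132 = -0.3146.
        Two-sided p = 2*Phi(z) = 0.753040.
Step 6: alpha = 0.05. fail to reject H0.

W+ = 35, W- = 43, W = min = 35, p = 0.753040, fail to reject H0.


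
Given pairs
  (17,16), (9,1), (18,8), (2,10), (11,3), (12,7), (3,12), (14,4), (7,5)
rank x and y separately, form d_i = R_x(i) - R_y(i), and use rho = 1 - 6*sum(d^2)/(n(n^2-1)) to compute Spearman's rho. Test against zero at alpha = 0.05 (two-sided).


Step 1: Rank x and y separately (midranks; no ties here).
rank(x): 17->8, 9->4, 18->9, 2->1, 11->5, 12->6, 3->2, 14->7, 7->3
rank(y): 16->9, 1->1, 8->6, 10->7, 3->2, 7->5, 12->8, 4->3, 5->4
Step 2: d_i = R_x(i) - R_y(i); compute d_i^2.
  (8-9)^2=1, (4-1)^2=9, (9-6)^2=9, (1-7)^2=36, (5-2)^2=9, (6-5)^2=1, (2-8)^2=36, (7-3)^2=16, (3-4)^2=1
sum(d^2) = 118.
Step 3: rho = 1 - 6*118 / (9*(9^2 - 1)) = 1 - 708/720 = 0.016667.
Step 4: Under H0, t = rho * sqrt((n-2)/(1-rho^2)) = 0.0441 ~ t(7).
Step 5: Two-sided p-value from the t-distribution with 7 df = 0.966055.
Step 6: alpha = 0.05. fail to reject H0.

rho = 0.0167, p = 0.966055, fail to reject H0 at alpha = 0.05.


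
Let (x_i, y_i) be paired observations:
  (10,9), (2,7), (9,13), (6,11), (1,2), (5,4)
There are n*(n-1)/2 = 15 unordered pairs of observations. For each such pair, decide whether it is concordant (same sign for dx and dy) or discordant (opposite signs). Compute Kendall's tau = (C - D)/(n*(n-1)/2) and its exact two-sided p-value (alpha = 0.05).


Step 1: Enumerate the 15 unordered pairs (i,j) with i<j and classify each by sign(x_j-x_i) * sign(y_j-y_i).
  (1,2):dx=-8,dy=-2->C; (1,3):dx=-1,dy=+4->D; (1,4):dx=-4,dy=+2->D; (1,5):dx=-9,dy=-7->C
  (1,6):dx=-5,dy=-5->C; (2,3):dx=+7,dy=+6->C; (2,4):dx=+4,dy=+4->C; (2,5):dx=-1,dy=-5->C
  (2,6):dx=+3,dy=-3->D; (3,4):dx=-3,dy=-2->C; (3,5):dx=-8,dy=-11->C; (3,6):dx=-4,dy=-9->C
  (4,5):dx=-5,dy=-9->C; (4,6):dx=-1,dy=-7->C; (5,6):dx=+4,dy=+2->C
Step 2: C = 12, D = 3, total pairs = 15.
Step 3: tau = (C - D)/(n(n-1)/2) = (12 - 3)/15 = 0.600000.
Step 4: Exact two-sided p-value (enumerate n! = 720 permutations of y under H0): p = 0.136111.
Step 5: alpha = 0.05. fail to reject H0.

tau_b = 0.6000 (C=12, D=3), p = 0.136111, fail to reject H0.


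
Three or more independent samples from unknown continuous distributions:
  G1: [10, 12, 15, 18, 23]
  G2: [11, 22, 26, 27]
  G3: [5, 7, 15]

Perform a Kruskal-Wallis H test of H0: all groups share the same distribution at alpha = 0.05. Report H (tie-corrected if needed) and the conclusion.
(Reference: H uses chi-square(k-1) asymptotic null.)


Step 1: Combine all N = 12 observations and assign midranks.
sorted (value, group, rank): (5,G3,1), (7,G3,2), (10,G1,3), (11,G2,4), (12,G1,5), (15,G1,6.5), (15,G3,6.5), (18,G1,8), (22,G2,9), (23,G1,10), (26,G2,11), (27,G2,12)
Step 2: Sum ranks within each group.
R_1 = 32.5 (n_1 = 5)
R_2 = 36 (n_2 = 4)
R_3 = 9.5 (n_3 = 3)
Step 3: H = 12/(N(N+1)) * sum(R_i^2/n_i) - 3(N+1)
     = 12/(12*13) * (32.5^2/5 + 36^2/4 + 9.5^2/3) - 3*13
     = 0.076923 * 565.333 - 39
     = 4.487179.
Step 4: Ties present; correction factor C = 1 - 6/(12^3 - 12) = 0.996503. Corrected H = 4.487179 / 0.996503 = 4.502924.
Step 5: Under H0, H ~ chi^2(2); p-value = 0.105245.
Step 6: alpha = 0.05. fail to reject H0.

H = 4.5029, df = 2, p = 0.105245, fail to reject H0.


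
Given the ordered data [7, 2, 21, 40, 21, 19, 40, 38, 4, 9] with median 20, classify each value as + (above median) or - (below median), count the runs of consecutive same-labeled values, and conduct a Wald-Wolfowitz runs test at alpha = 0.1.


Step 1: Compute median = 20; label A = above, B = below.
Labels in order: BBAAABAABB  (n_A = 5, n_B = 5)
Step 2: Count runs R = 5.
Step 3: Under H0 (random ordering), E[R] = 2*n_A*n_B/(n_A+n_B) + 1 = 2*5*5/10 + 1 = 6.0000.
        Var[R] = 2*n_A*n_B*(2*n_A*n_B - n_A - n_B) / ((n_A+n_B)^2 * (n_A+n_B-1)) = 2000/900 = 2.2222.
        SD[R] = 1.4907.
Step 4: Continuity-corrected z = (R + 0.5 - E[R]) / SD[R] = (5 + 0.5 - 6.0000) / 1.4907 = -0.3354.
Step 5: Two-sided p-value via normal approximation = 2*(1 - Phi(|z|)) = 0.737316.
Step 6: alpha = 0.1. fail to reject H0.

R = 5, z = -0.3354, p = 0.737316, fail to reject H0.


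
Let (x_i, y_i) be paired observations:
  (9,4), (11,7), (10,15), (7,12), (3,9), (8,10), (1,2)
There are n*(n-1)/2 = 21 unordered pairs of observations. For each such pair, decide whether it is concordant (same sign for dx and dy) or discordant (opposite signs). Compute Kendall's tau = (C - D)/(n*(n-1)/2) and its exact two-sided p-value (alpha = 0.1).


Step 1: Enumerate the 21 unordered pairs (i,j) with i<j and classify each by sign(x_j-x_i) * sign(y_j-y_i).
  (1,2):dx=+2,dy=+3->C; (1,3):dx=+1,dy=+11->C; (1,4):dx=-2,dy=+8->D; (1,5):dx=-6,dy=+5->D
  (1,6):dx=-1,dy=+6->D; (1,7):dx=-8,dy=-2->C; (2,3):dx=-1,dy=+8->D; (2,4):dx=-4,dy=+5->D
  (2,5):dx=-8,dy=+2->D; (2,6):dx=-3,dy=+3->D; (2,7):dx=-10,dy=-5->C; (3,4):dx=-3,dy=-3->C
  (3,5):dx=-7,dy=-6->C; (3,6):dx=-2,dy=-5->C; (3,7):dx=-9,dy=-13->C; (4,5):dx=-4,dy=-3->C
  (4,6):dx=+1,dy=-2->D; (4,7):dx=-6,dy=-10->C; (5,6):dx=+5,dy=+1->C; (5,7):dx=-2,dy=-7->C
  (6,7):dx=-7,dy=-8->C
Step 2: C = 13, D = 8, total pairs = 21.
Step 3: tau = (C - D)/(n(n-1)/2) = (13 - 8)/21 = 0.238095.
Step 4: Exact two-sided p-value (enumerate n! = 5040 permutations of y under H0): p = 0.561905.
Step 5: alpha = 0.1. fail to reject H0.

tau_b = 0.2381 (C=13, D=8), p = 0.561905, fail to reject H0.


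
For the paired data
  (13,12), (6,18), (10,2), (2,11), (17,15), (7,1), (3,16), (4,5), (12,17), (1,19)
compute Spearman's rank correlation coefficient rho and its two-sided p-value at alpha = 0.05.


Step 1: Rank x and y separately (midranks; no ties here).
rank(x): 13->9, 6->5, 10->7, 2->2, 17->10, 7->6, 3->3, 4->4, 12->8, 1->1
rank(y): 12->5, 18->9, 2->2, 11->4, 15->6, 1->1, 16->7, 5->3, 17->8, 19->10
Step 2: d_i = R_x(i) - R_y(i); compute d_i^2.
  (9-5)^2=16, (5-9)^2=16, (7-2)^2=25, (2-4)^2=4, (10-6)^2=16, (6-1)^2=25, (3-7)^2=16, (4-3)^2=1, (8-8)^2=0, (1-10)^2=81
sum(d^2) = 200.
Step 3: rho = 1 - 6*200 / (10*(10^2 - 1)) = 1 - 1200/990 = -0.212121.
Step 4: Under H0, t = rho * sqrt((n-2)/(1-rho^2)) = -0.6139 ~ t(8).
Step 5: Two-sided p-value from the t-distribution with 8 df = 0.556306.
Step 6: alpha = 0.05. fail to reject H0.

rho = -0.2121, p = 0.556306, fail to reject H0 at alpha = 0.05.


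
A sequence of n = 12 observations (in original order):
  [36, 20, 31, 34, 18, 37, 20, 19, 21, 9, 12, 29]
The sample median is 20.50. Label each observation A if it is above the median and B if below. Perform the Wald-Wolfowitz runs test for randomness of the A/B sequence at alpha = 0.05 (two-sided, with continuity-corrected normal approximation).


Step 1: Compute median = 20.50; label A = above, B = below.
Labels in order: ABAABABBABBA  (n_A = 6, n_B = 6)
Step 2: Count runs R = 9.
Step 3: Under H0 (random ordering), E[R] = 2*n_A*n_B/(n_A+n_B) + 1 = 2*6*6/12 + 1 = 7.0000.
        Var[R] = 2*n_A*n_B*(2*n_A*n_B - n_A - n_B) / ((n_A+n_B)^2 * (n_A+n_B-1)) = 4320/1584 = 2.7273.
        SD[R] = 1.6514.
Step 4: Continuity-corrected z = (R - 0.5 - E[R]) / SD[R] = (9 - 0.5 - 7.0000) / 1.6514 = 0.9083.
Step 5: Two-sided p-value via normal approximation = 2*(1 - Phi(|z|)) = 0.363722.
Step 6: alpha = 0.05. fail to reject H0.

R = 9, z = 0.9083, p = 0.363722, fail to reject H0.


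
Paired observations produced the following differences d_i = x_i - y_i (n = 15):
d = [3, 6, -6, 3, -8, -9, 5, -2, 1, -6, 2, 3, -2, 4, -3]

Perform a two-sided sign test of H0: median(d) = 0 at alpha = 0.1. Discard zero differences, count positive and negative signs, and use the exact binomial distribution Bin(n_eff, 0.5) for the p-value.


Step 1: Discard zero differences. Original n = 15; n_eff = number of nonzero differences = 15.
Nonzero differences (with sign): +3, +6, -6, +3, -8, -9, +5, -2, +1, -6, +2, +3, -2, +4, -3
Step 2: Count signs: positive = 8, negative = 7.
Step 3: Under H0: P(positive) = 0.5, so the number of positives S ~ Bin(15, 0.5).
Step 4: Two-sided exact p-value = sum of Bin(15,0.5) probabilities at or below the observed probability = 1.000000.
Step 5: alpha = 0.1. fail to reject H0.

n_eff = 15, pos = 8, neg = 7, p = 1.000000, fail to reject H0.


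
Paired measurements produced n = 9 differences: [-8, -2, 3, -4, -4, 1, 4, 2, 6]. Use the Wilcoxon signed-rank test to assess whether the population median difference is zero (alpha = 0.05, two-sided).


Step 1: Drop any zero differences (none here) and take |d_i|.
|d| = [8, 2, 3, 4, 4, 1, 4, 2, 6]
Step 2: Midrank |d_i| (ties get averaged ranks).
ranks: |8|->9, |2|->2.5, |3|->4, |4|->6, |4|->6, |1|->1, |4|->6, |2|->2.5, |6|->8
Step 3: Attach original signs; sum ranks with positive sign and with negative sign.
W+ = 4 + 1 + 6 + 2.5 + 8 = 21.5
W- = 9 + 2.5 + 6 + 6 = 23.5
(Check: W+ + W- = 45 should equal n(n+1)/2 = 45.)
Step 4: Test statistic W = min(W+, W-) = 21.5.
Step 5: Ties in |d|, so use the tie-corrected normal approximation.
        E[W] = n(n+1)/4 = 9*10/4 = 22.5.
        Tie groups: |d|=2 (t=2), |d|=4 (t=3); sum(t^3 - t) = 30.
        Var[W] = n(n+1)(2n+1)/24 - sum(t^3-t)/48 = 1710/24 - 30/48 = 70.625.
        z = (W - E[W]) / sqrt(Var[W]) = (21.5 - 22.5) / 8.4039 = -0.1190.
        Two-sided p = 2*Phi(z) = 0.905281.
Step 6: alpha = 0.05. fail to reject H0.

W+ = 21.5, W- = 23.5, W = min = 21.5, p = 0.905281, fail to reject H0.


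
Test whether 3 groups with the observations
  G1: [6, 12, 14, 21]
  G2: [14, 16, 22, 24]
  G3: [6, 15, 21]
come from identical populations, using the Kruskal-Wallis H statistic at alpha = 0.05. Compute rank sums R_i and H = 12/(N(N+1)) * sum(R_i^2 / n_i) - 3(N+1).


Step 1: Combine all N = 11 observations and assign midranks.
sorted (value, group, rank): (6,G1,1.5), (6,G3,1.5), (12,G1,3), (14,G1,4.5), (14,G2,4.5), (15,G3,6), (16,G2,7), (21,G1,8.5), (21,G3,8.5), (22,G2,10), (24,G2,11)
Step 2: Sum ranks within each group.
R_1 = 17.5 (n_1 = 4)
R_2 = 32.5 (n_2 = 4)
R_3 = 16 (n_3 = 3)
Step 3: H = 12/(N(N+1)) * sum(R_i^2/n_i) - 3(N+1)
     = 12/(11*12) * (17.5^2/4 + 32.5^2/4 + 16^2/3) - 3*12
     = 0.090909 * 425.958 - 36
     = 2.723485.
Step 4: Ties present; correction factor C = 1 - 18/(11^3 - 11) = 0.986364. Corrected H = 2.723485 / 0.986364 = 2.761137.
Step 5: Under H0, H ~ chi^2(2); p-value = 0.251436.
Step 6: alpha = 0.05. fail to reject H0.

H = 2.7611, df = 2, p = 0.251436, fail to reject H0.


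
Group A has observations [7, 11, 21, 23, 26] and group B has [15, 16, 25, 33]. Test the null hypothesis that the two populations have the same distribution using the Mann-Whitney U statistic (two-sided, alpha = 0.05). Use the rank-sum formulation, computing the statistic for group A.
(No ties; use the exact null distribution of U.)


Step 1: Combine and sort all 9 observations; assign midranks.
sorted (value, group): (7,X), (11,X), (15,Y), (16,Y), (21,X), (23,X), (25,Y), (26,X), (33,Y)
ranks: 7->1, 11->2, 15->3, 16->4, 21->5, 23->6, 25->7, 26->8, 33->9
Step 2: Rank sum for X: R1 = 1 + 2 + 5 + 6 + 8 = 22.
Step 3: U_X = R1 - n1(n1+1)/2 = 22 - 5*6/2 = 22 - 15 = 7.
       U_Y = n1*n2 - U_X = 20 - 7 = 13.
Step 4: No ties, so the exact null distribution of U (based on enumerating the C(9,5) = 126 equally likely rank assignments) gives the two-sided p-value.
Step 5: p-value = 0.555556; compare to alpha = 0.05. fail to reject H0.

U_X = 7, p = 0.555556, fail to reject H0 at alpha = 0.05.


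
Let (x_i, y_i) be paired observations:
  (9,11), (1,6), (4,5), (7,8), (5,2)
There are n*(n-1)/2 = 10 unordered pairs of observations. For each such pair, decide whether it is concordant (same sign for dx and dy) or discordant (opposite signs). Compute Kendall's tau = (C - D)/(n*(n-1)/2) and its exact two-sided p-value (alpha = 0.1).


Step 1: Enumerate the 10 unordered pairs (i,j) with i<j and classify each by sign(x_j-x_i) * sign(y_j-y_i).
  (1,2):dx=-8,dy=-5->C; (1,3):dx=-5,dy=-6->C; (1,4):dx=-2,dy=-3->C; (1,5):dx=-4,dy=-9->C
  (2,3):dx=+3,dy=-1->D; (2,4):dx=+6,dy=+2->C; (2,5):dx=+4,dy=-4->D; (3,4):dx=+3,dy=+3->C
  (3,5):dx=+1,dy=-3->D; (4,5):dx=-2,dy=-6->C
Step 2: C = 7, D = 3, total pairs = 10.
Step 3: tau = (C - D)/(n(n-1)/2) = (7 - 3)/10 = 0.400000.
Step 4: Exact two-sided p-value (enumerate n! = 120 permutations of y under H0): p = 0.483333.
Step 5: alpha = 0.1. fail to reject H0.

tau_b = 0.4000 (C=7, D=3), p = 0.483333, fail to reject H0.


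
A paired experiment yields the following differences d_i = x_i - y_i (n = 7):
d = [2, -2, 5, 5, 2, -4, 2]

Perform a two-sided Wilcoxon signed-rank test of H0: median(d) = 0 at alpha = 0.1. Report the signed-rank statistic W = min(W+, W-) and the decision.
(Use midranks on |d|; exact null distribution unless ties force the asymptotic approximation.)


Step 1: Drop any zero differences (none here) and take |d_i|.
|d| = [2, 2, 5, 5, 2, 4, 2]
Step 2: Midrank |d_i| (ties get averaged ranks).
ranks: |2|->2.5, |2|->2.5, |5|->6.5, |5|->6.5, |2|->2.5, |4|->5, |2|->2.5
Step 3: Attach original signs; sum ranks with positive sign and with negative sign.
W+ = 2.5 + 6.5 + 6.5 + 2.5 + 2.5 = 20.5
W- = 2.5 + 5 = 7.5
(Check: W+ + W- = 28 should equal n(n+1)/2 = 28.)
Step 4: Test statistic W = min(W+, W-) = 7.5.
Step 5: Ties in |d|, so use the tie-corrected normal approximation.
        E[W] = n(n+1)/4 = 7*8/4 = 14.
        Tie groups: |d|=2 (t=4), |d|=5 (t=2); sum(t^3 - t) = 66.
        Var[W] = n(n+1)(2n+1)/24 - sum(t^3-t)/48 = 840/24 - 66/48 = 33.625.
        z = (W - E[W]) / sqrt(Var[W]) = (7.5 - 14) / 5.7987 = -1.1209.
        Two-sided p = 2*Phi(z) = 0.262314.
Step 6: alpha = 0.1. fail to reject H0.

W+ = 20.5, W- = 7.5, W = min = 7.5, p = 0.262314, fail to reject H0.


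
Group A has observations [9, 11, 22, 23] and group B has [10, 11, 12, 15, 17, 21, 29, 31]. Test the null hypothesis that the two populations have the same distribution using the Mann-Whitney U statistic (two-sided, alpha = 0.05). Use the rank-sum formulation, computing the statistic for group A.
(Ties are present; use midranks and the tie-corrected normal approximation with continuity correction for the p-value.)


Step 1: Combine and sort all 12 observations; assign midranks.
sorted (value, group): (9,X), (10,Y), (11,X), (11,Y), (12,Y), (15,Y), (17,Y), (21,Y), (22,X), (23,X), (29,Y), (31,Y)
ranks: 9->1, 10->2, 11->3.5, 11->3.5, 12->5, 15->6, 17->7, 21->8, 22->9, 23->10, 29->11, 31->12
Step 2: Rank sum for X: R1 = 1 + 3.5 + 9 + 10 = 23.5.
Step 3: U_X = R1 - n1(n1+1)/2 = 23.5 - 4*5/2 = 23.5 - 10 = 13.5.
       U_Y = n1*n2 - U_X = 32 - 13.5 = 18.5.
Step 4: Ties are present, so use the tie-corrected normal approximation (with continuity correction) for the p-value.
Step 5: p-value = 0.733647; compare to alpha = 0.05. fail to reject H0.

U_X = 13.5, p = 0.733647, fail to reject H0 at alpha = 0.05.


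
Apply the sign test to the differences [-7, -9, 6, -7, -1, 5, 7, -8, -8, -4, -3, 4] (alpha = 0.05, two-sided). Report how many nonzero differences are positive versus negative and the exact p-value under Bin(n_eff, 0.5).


Step 1: Discard zero differences. Original n = 12; n_eff = number of nonzero differences = 12.
Nonzero differences (with sign): -7, -9, +6, -7, -1, +5, +7, -8, -8, -4, -3, +4
Step 2: Count signs: positive = 4, negative = 8.
Step 3: Under H0: P(positive) = 0.5, so the number of positives S ~ Bin(12, 0.5).
Step 4: Two-sided exact p-value = sum of Bin(12,0.5) probabilities at or below the observed probability = 0.387695.
Step 5: alpha = 0.05. fail to reject H0.

n_eff = 12, pos = 4, neg = 8, p = 0.387695, fail to reject H0.


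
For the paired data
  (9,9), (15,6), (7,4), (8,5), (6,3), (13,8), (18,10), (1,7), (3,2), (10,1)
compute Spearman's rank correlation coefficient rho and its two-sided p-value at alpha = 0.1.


Step 1: Rank x and y separately (midranks; no ties here).
rank(x): 9->6, 15->9, 7->4, 8->5, 6->3, 13->8, 18->10, 1->1, 3->2, 10->7
rank(y): 9->9, 6->6, 4->4, 5->5, 3->3, 8->8, 10->10, 7->7, 2->2, 1->1
Step 2: d_i = R_x(i) - R_y(i); compute d_i^2.
  (6-9)^2=9, (9-6)^2=9, (4-4)^2=0, (5-5)^2=0, (3-3)^2=0, (8-8)^2=0, (10-10)^2=0, (1-7)^2=36, (2-2)^2=0, (7-1)^2=36
sum(d^2) = 90.
Step 3: rho = 1 - 6*90 / (10*(10^2 - 1)) = 1 - 540/990 = 0.454545.
Step 4: Under H0, t = rho * sqrt((n-2)/(1-rho^2)) = 1.4434 ~ t(8).
Step 5: Two-sided p-value from the t-distribution with 8 df = 0.186905.
Step 6: alpha = 0.1. fail to reject H0.

rho = 0.4545, p = 0.186905, fail to reject H0 at alpha = 0.1.


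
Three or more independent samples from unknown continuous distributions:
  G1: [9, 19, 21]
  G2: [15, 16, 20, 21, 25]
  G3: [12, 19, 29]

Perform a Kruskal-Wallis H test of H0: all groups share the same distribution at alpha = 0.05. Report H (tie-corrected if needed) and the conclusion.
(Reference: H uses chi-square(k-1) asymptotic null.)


Step 1: Combine all N = 11 observations and assign midranks.
sorted (value, group, rank): (9,G1,1), (12,G3,2), (15,G2,3), (16,G2,4), (19,G1,5.5), (19,G3,5.5), (20,G2,7), (21,G1,8.5), (21,G2,8.5), (25,G2,10), (29,G3,11)
Step 2: Sum ranks within each group.
R_1 = 15 (n_1 = 3)
R_2 = 32.5 (n_2 = 5)
R_3 = 18.5 (n_3 = 3)
Step 3: H = 12/(N(N+1)) * sum(R_i^2/n_i) - 3(N+1)
     = 12/(11*12) * (15^2/3 + 32.5^2/5 + 18.5^2/3) - 3*12
     = 0.090909 * 400.333 - 36
     = 0.393939.
Step 4: Ties present; correction factor C = 1 - 12/(11^3 - 11) = 0.990909. Corrected H = 0.393939 / 0.990909 = 0.397554.
Step 5: Under H0, H ~ chi^2(2); p-value = 0.819733.
Step 6: alpha = 0.05. fail to reject H0.

H = 0.3976, df = 2, p = 0.819733, fail to reject H0.


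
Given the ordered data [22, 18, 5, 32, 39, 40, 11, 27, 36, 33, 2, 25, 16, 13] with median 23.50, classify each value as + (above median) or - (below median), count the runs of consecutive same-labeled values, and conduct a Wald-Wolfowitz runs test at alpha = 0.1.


Step 1: Compute median = 23.50; label A = above, B = below.
Labels in order: BBBAAABAAABABB  (n_A = 7, n_B = 7)
Step 2: Count runs R = 7.
Step 3: Under H0 (random ordering), E[R] = 2*n_A*n_B/(n_A+n_B) + 1 = 2*7*7/14 + 1 = 8.0000.
        Var[R] = 2*n_A*n_B*(2*n_A*n_B - n_A - n_B) / ((n_A+n_B)^2 * (n_A+n_B-1)) = 8232/2548 = 3.2308.
        SD[R] = 1.7974.
Step 4: Continuity-corrected z = (R + 0.5 - E[R]) / SD[R] = (7 + 0.5 - 8.0000) / 1.7974 = -0.2782.
Step 5: Two-sided p-value via normal approximation = 2*(1 - Phi(|z|)) = 0.780879.
Step 6: alpha = 0.1. fail to reject H0.

R = 7, z = -0.2782, p = 0.780879, fail to reject H0.


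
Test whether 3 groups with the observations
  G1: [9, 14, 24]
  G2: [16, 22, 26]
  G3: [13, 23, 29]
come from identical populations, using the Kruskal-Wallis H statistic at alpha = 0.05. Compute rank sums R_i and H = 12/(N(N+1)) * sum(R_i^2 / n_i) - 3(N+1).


Step 1: Combine all N = 9 observations and assign midranks.
sorted (value, group, rank): (9,G1,1), (13,G3,2), (14,G1,3), (16,G2,4), (22,G2,5), (23,G3,6), (24,G1,7), (26,G2,8), (29,G3,9)
Step 2: Sum ranks within each group.
R_1 = 11 (n_1 = 3)
R_2 = 17 (n_2 = 3)
R_3 = 17 (n_3 = 3)
Step 3: H = 12/(N(N+1)) * sum(R_i^2/n_i) - 3(N+1)
     = 12/(9*10) * (11^2/3 + 17^2/3 + 17^2/3) - 3*10
     = 0.133333 * 233 - 30
     = 1.066667.
Step 4: No ties, so H is used without correction.
Step 5: Under H0, H ~ chi^2(2); p-value = 0.586646.
Step 6: alpha = 0.05. fail to reject H0.

H = 1.0667, df = 2, p = 0.586646, fail to reject H0.


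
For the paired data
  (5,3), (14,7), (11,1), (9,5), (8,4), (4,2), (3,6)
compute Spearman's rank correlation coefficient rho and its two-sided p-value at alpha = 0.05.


Step 1: Rank x and y separately (midranks; no ties here).
rank(x): 5->3, 14->7, 11->6, 9->5, 8->4, 4->2, 3->1
rank(y): 3->3, 7->7, 1->1, 5->5, 4->4, 2->2, 6->6
Step 2: d_i = R_x(i) - R_y(i); compute d_i^2.
  (3-3)^2=0, (7-7)^2=0, (6-1)^2=25, (5-5)^2=0, (4-4)^2=0, (2-2)^2=0, (1-6)^2=25
sum(d^2) = 50.
Step 3: rho = 1 - 6*50 / (7*(7^2 - 1)) = 1 - 300/336 = 0.107143.
Step 4: Under H0, t = rho * sqrt((n-2)/(1-rho^2)) = 0.2410 ~ t(5).
Step 5: Two-sided p-value from the t-distribution with 5 df = 0.819151.
Step 6: alpha = 0.05. fail to reject H0.

rho = 0.1071, p = 0.819151, fail to reject H0 at alpha = 0.05.


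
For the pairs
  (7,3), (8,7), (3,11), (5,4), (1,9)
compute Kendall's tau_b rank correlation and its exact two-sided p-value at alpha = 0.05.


Step 1: Enumerate the 10 unordered pairs (i,j) with i<j and classify each by sign(x_j-x_i) * sign(y_j-y_i).
  (1,2):dx=+1,dy=+4->C; (1,3):dx=-4,dy=+8->D; (1,4):dx=-2,dy=+1->D; (1,5):dx=-6,dy=+6->D
  (2,3):dx=-5,dy=+4->D; (2,4):dx=-3,dy=-3->C; (2,5):dx=-7,dy=+2->D; (3,4):dx=+2,dy=-7->D
  (3,5):dx=-2,dy=-2->C; (4,5):dx=-4,dy=+5->D
Step 2: C = 3, D = 7, total pairs = 10.
Step 3: tau = (C - D)/(n(n-1)/2) = (3 - 7)/10 = -0.400000.
Step 4: Exact two-sided p-value (enumerate n! = 120 permutations of y under H0): p = 0.483333.
Step 5: alpha = 0.05. fail to reject H0.

tau_b = -0.4000 (C=3, D=7), p = 0.483333, fail to reject H0.


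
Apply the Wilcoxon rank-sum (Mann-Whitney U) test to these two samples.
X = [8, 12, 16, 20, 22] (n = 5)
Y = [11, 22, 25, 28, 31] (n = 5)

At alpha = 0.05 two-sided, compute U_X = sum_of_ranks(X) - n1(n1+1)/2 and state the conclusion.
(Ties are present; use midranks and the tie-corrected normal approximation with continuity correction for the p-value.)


Step 1: Combine and sort all 10 observations; assign midranks.
sorted (value, group): (8,X), (11,Y), (12,X), (16,X), (20,X), (22,X), (22,Y), (25,Y), (28,Y), (31,Y)
ranks: 8->1, 11->2, 12->3, 16->4, 20->5, 22->6.5, 22->6.5, 25->8, 28->9, 31->10
Step 2: Rank sum for X: R1 = 1 + 3 + 4 + 5 + 6.5 = 19.5.
Step 3: U_X = R1 - n1(n1+1)/2 = 19.5 - 5*6/2 = 19.5 - 15 = 4.5.
       U_Y = n1*n2 - U_X = 25 - 4.5 = 20.5.
Step 4: Ties are present, so use the tie-corrected normal approximation (with continuity correction) for the p-value.
Step 5: p-value = 0.116074; compare to alpha = 0.05. fail to reject H0.

U_X = 4.5, p = 0.116074, fail to reject H0 at alpha = 0.05.


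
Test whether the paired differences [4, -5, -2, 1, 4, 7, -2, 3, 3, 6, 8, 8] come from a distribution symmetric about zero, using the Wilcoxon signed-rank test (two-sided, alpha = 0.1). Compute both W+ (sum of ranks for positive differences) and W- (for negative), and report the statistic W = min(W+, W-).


Step 1: Drop any zero differences (none here) and take |d_i|.
|d| = [4, 5, 2, 1, 4, 7, 2, 3, 3, 6, 8, 8]
Step 2: Midrank |d_i| (ties get averaged ranks).
ranks: |4|->6.5, |5|->8, |2|->2.5, |1|->1, |4|->6.5, |7|->10, |2|->2.5, |3|->4.5, |3|->4.5, |6|->9, |8|->11.5, |8|->11.5
Step 3: Attach original signs; sum ranks with positive sign and with negative sign.
W+ = 6.5 + 1 + 6.5 + 10 + 4.5 + 4.5 + 9 + 11.5 + 11.5 = 65
W- = 8 + 2.5 + 2.5 = 13
(Check: W+ + W- = 78 should equal n(n+1)/2 = 78.)
Step 4: Test statistic W = min(W+, W-) = 13.
Step 5: Ties in |d|, so use the tie-corrected normal approximation.
        E[W] = n(n+1)/4 = 12*13/4 = 39.
        Tie groups: |d|=2 (t=2), |d|=3 (t=2), |d|=4 (t=2), |d|=8 (t=2); sum(t^3 - t) = 24.
        Var[W] = n(n+1)(2n+1)/24 - sum(t^3-t)/48 = 3900/24 - 24/48 = 162.
        z = (W - E[W]) / sqrt(Var[W]) = (13 - 39) / 12.7279 = -2.0428.
        Two-sided p = 2*Phi(z) = 0.041077.
Step 6: alpha = 0.1. reject H0.

W+ = 65, W- = 13, W = min = 13, p = 0.041077, reject H0.


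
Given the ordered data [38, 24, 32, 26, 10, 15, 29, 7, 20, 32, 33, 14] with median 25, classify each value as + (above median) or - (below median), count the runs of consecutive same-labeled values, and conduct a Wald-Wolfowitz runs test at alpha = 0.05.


Step 1: Compute median = 25; label A = above, B = below.
Labels in order: ABAABBABBAAB  (n_A = 6, n_B = 6)
Step 2: Count runs R = 8.
Step 3: Under H0 (random ordering), E[R] = 2*n_A*n_B/(n_A+n_B) + 1 = 2*6*6/12 + 1 = 7.0000.
        Var[R] = 2*n_A*n_B*(2*n_A*n_B - n_A - n_B) / ((n_A+n_B)^2 * (n_A+n_B-1)) = 4320/1584 = 2.7273.
        SD[R] = 1.6514.
Step 4: Continuity-corrected z = (R - 0.5 - E[R]) / SD[R] = (8 - 0.5 - 7.0000) / 1.6514 = 0.3028.
Step 5: Two-sided p-value via normal approximation = 2*(1 - Phi(|z|)) = 0.762069.
Step 6: alpha = 0.05. fail to reject H0.

R = 8, z = 0.3028, p = 0.762069, fail to reject H0.
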